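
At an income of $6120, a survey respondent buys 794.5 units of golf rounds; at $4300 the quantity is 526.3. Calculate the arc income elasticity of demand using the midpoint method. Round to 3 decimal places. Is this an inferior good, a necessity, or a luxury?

1.163 (luxury)

ΔQ = 526.3 − 794.5 = -268.2; midpoint Q̄ = (794.5 + 526.3)/2 = 660.4.
ΔI = 4300 − 6120 = -1820; midpoint Ī = (6120 + 4300)/2 = 5210.
η = (ΔQ/Q̄) ÷ (ΔI/Ī) = (-268.2/660.4) ÷ (-1820/5210) = 1.163.
η > 1 ⇒ luxury.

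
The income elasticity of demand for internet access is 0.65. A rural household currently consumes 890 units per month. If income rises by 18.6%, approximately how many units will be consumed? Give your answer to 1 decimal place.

997.6

%ΔQ ≈ η × %ΔI = 0.65 × 18.6% = 12.09%.
New Q ≈ 890 × (1 + 0.1209) = 997.6.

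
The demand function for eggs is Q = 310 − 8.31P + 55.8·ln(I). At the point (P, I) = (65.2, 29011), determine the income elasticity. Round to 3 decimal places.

0.163

At P = 65.2, I = 29011: Q = 341.557.
Holding P constant, ∂Q/∂I = 55.8/I = 0.00192341.
η_I = (∂Q/∂I)·(I/Q) = 0.00192341 × (29011/341.557) = 0.163.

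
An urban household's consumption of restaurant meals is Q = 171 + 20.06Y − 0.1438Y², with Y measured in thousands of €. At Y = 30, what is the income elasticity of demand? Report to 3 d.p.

0.533

At Y = 30: Q = 643.3800.
dQ/dY = 20.06 − 0.2876Y = 11.43200.
η = (dQ/dY)·(Y/Q) = 11.43200 × (30/643.3800) = 0.533.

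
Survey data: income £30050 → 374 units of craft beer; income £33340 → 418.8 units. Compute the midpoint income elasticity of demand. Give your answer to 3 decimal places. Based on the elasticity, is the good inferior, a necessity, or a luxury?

1.089 (luxury)

ΔQ = 418.8 − 374 = 44.8; midpoint Q̄ = (374 + 418.8)/2 = 396.4.
ΔI = 33340 − 30050 = 3290; midpoint Ī = (30050 + 33340)/2 = 31695.
η = (ΔQ/Q̄) ÷ (ΔI/Ī) = (44.8/396.4) ÷ (3290/31695) = 1.089.
η > 1 ⇒ luxury.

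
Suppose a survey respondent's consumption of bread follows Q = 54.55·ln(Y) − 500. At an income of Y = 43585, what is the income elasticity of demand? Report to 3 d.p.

At Y = 43585: Q = 82.729.
dQ/dY = 54.55/Y = 0.00125158 at this income.
η = (dQ/dY)·(Y/Q) = 0.00125158 × (43585/82.729) = 0.659.

0.659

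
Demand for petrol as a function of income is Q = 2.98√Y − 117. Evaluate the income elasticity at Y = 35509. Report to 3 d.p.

At Y = 35509: Q = 444.546.
dQ/dY = 2.98/(2√Y) = 0.0079071 at this income.
η = (dQ/dY)·(Y/Q) = 0.0079071 × (35509/444.546) = 0.632.

0.632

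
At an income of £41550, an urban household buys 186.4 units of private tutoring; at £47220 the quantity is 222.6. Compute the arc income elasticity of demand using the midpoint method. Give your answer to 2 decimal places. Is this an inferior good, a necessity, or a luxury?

ΔQ = 222.6 − 186.4 = 36.2; midpoint Q̄ = (186.4 + 222.6)/2 = 204.5.
ΔI = 47220 − 41550 = 5670; midpoint Ī = (41550 + 47220)/2 = 44385.
η = (ΔQ/Q̄) ÷ (ΔI/Ī) = (36.2/204.5) ÷ (5670/44385) = 1.39.
η > 1 ⇒ luxury.

1.39 (luxury)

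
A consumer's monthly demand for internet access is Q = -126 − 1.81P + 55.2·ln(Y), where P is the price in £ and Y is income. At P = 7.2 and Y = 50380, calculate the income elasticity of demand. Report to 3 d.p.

At P = 7.2, Y = 50380: Q = 458.638.
Holding P constant, ∂Q/∂Y = 55.2/Y = 0.00109567.
η_Y = (∂Q/∂Y)·(Y/Q) = 0.00109567 × (50380/458.638) = 0.120.

0.120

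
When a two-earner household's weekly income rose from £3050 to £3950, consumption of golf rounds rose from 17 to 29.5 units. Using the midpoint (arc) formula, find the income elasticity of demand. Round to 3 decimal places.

ΔQ = 29.5 − 17 = 12.5; midpoint Q̄ = (17 + 29.5)/2 = 23.25.
ΔI = 3950 − 3050 = 900; midpoint Ī = (3050 + 3950)/2 = 3500.
η = (ΔQ/Q̄) ÷ (ΔI/Ī) = (12.5/23.25) ÷ (900/3500) = 2.091.

2.091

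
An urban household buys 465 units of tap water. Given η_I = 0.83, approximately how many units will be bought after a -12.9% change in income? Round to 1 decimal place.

415.2

%ΔQ ≈ η × %ΔI = 0.83 × (-12.9%) = -10.707%.
New Q ≈ 465 × (1 − 0.10707) = 415.2.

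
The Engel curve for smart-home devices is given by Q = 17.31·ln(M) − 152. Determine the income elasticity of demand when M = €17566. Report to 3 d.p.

1.007

At M = 17566: Q = 17.183.
dQ/dM = 17.31/M = 0.000985426 at this income.
η = (dQ/dM)·(M/Q) = 0.000985426 × (17566/17.183) = 1.007.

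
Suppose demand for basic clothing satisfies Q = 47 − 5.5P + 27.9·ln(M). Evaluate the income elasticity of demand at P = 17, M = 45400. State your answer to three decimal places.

0.110

At P = 17, M = 45400: Q = 252.679.
Holding P constant, ∂Q/∂M = 27.9/M = 0.000614537.
η_M = (∂Q/∂M)·(M/Q) = 0.000614537 × (45400/252.679) = 0.110.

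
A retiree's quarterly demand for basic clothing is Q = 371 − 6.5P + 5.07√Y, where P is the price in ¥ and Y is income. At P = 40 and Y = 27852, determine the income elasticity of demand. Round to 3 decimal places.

At P = 40, Y = 27852: Q = 957.128.
Holding P constant, ∂Q/∂Y = 5.07/(2√Y) = 0.0151897.
η_Y = (∂Q/∂Y)·(Y/Q) = 0.0151897 × (27852/957.128) = 0.442.

0.442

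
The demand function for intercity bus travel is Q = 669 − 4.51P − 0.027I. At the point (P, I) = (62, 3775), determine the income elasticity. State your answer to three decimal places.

At P = 62, I = 3775: Q = 287.455.
Holding P constant, ∂Q/∂I = −0.027.
η_I = (∂Q/∂I)·(I/Q) = -0.027 × (3775/287.455) = -0.355.

-0.355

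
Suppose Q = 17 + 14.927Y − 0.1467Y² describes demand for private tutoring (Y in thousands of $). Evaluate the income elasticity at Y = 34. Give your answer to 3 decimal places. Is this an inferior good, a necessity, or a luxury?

At Y = 34: Q = 354.9328.
dQ/dY = 14.927 − 0.2934Y = 4.95140.
η = (dQ/dY)·(Y/Q) = 4.95140 × (34/354.9328) = 0.474.
0 < η < 1 ⇒ necessity.

0.474 (necessity)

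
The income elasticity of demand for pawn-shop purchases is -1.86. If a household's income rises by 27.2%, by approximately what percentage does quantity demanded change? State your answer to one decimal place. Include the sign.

%ΔQ ≈ η × %ΔI = -1.86 × 27.2% = -50.6%.

-50.6%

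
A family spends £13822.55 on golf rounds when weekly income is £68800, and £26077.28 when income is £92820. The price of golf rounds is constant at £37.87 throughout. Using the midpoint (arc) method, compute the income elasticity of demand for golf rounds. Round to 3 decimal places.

2.067

With a constant price, Q₁ = 13822.55/37.87 = 365.000 and Q₂ = 26077.28/37.87 = 688.600 (equivalently, work directly with expenditure since P cancels).
Midpoint %ΔQ = (26077.28 − 13822.55)/19949.92 = 0.61427; midpoint %ΔI = (92820 − 68800)/80810 = 0.29724.
η = 0.61427 / 0.29724 = 2.067.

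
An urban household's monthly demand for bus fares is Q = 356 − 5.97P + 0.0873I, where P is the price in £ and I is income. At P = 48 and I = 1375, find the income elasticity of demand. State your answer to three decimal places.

0.634

At P = 48, I = 1375: Q = 189.478.
Holding P constant, ∂Q/∂I = 0.0873.
η_I = (∂Q/∂I)·(I/Q) = 0.0873 × (1375/189.478) = 0.634.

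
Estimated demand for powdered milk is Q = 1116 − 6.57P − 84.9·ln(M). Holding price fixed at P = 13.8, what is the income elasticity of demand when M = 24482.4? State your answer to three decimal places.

At P = 13.8, M = 24482.4: Q = 167.359.
Holding P constant, ∂Q/∂M = -84.9/M = -0.0034678.
η_M = (∂Q/∂M)·(M/Q) = -0.0034678 × (24482.4/167.359) = -0.507.

-0.507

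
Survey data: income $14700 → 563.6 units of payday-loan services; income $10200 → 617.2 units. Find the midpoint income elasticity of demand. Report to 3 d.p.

-0.251

ΔQ = 617.2 − 563.6 = 53.6; midpoint Q̄ = (563.6 + 617.2)/2 = 590.4.
ΔI = 10200 − 14700 = -4500; midpoint Ī = (14700 + 10200)/2 = 12450.
η = (ΔQ/Q̄) ÷ (ΔI/Ī) = (53.6/590.4) ÷ (-4500/12450) = -0.251.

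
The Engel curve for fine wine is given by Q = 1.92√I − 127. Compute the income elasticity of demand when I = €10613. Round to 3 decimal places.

At I = 10613: Q = 70.797.
dQ/dI = 1.92/(2√I) = 0.00931863 at this income.
η = (dQ/dI)·(I/Q) = 0.00931863 × (10613/70.797) = 1.397.

1.397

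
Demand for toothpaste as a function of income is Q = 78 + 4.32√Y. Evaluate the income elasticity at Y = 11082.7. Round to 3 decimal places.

0.427

At Y = 11082.7: Q = 532.785.
dQ/dY = 4.32/(2√Y) = 0.0205178 at this income.
η = (dQ/dY)·(Y/Q) = 0.0205178 × (11082.7/532.785) = 0.427.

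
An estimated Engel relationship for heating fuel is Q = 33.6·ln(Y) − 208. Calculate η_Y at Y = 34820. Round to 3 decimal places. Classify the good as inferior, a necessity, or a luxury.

0.234 (necessity)

At Y = 34820: Q = 143.387.
dQ/dY = 33.6/Y = 0.000964963 at this income.
η = (dQ/dY)·(Y/Q) = 0.000964963 × (34820/143.387) = 0.234.
Since 0 < η < 1, the good is a necessity.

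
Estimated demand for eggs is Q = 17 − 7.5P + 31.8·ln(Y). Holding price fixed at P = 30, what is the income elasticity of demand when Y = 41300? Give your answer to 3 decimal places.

At P = 30, Y = 41300: Q = 129.990.
Holding P constant, ∂Q/∂Y = 31.8/Y = 0.000769976.
η_Y = (∂Q/∂Y)·(Y/Q) = 0.000769976 × (41300/129.990) = 0.245.

0.245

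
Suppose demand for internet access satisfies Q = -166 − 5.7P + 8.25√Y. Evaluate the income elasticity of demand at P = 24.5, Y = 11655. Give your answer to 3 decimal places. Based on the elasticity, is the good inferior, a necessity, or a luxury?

0.761 (necessity)

At P = 24.5, Y = 11655: Q = 585.006.
Holding P constant, ∂Q/∂Y = 8.25/(2√Y) = 0.0382092.
η_Y = (∂Q/∂Y)·(Y/Q) = 0.0382092 × (11655/585.006) = 0.761.
Since 0 < η < 1, this is a necessity.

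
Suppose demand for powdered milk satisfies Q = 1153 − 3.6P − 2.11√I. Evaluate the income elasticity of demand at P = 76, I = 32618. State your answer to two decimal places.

At P = 76, I = 32618: Q = 498.324.
Holding P constant, ∂Q/∂I = -2.11/(2√I) = -0.00584149.
η_I = (∂Q/∂I)·(I/Q) = -0.00584149 × (32618/498.324) = -0.38.

-0.38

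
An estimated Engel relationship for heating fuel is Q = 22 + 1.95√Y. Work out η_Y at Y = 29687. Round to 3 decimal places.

At Y = 29687: Q = 357.983.
dQ/dY = 1.95/(2√Y) = 0.00565876 at this income.
η = (dQ/dY)·(Y/Q) = 0.00565876 × (29687/357.983) = 0.469.

0.469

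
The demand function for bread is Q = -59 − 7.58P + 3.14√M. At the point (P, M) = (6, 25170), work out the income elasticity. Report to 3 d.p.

At P = 6, M = 25170: Q = 393.683.
Holding P constant, ∂Q/∂M = 3.14/(2√M) = 0.00989596.
η_M = (∂Q/∂M)·(M/Q) = 0.00989596 × (25170/393.683) = 0.633.

0.633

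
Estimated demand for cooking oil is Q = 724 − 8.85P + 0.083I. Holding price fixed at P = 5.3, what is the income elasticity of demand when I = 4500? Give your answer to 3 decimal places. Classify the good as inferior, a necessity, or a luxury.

0.356 (necessity)

At P = 5.3, I = 4500: Q = 1050.595.
Holding P constant, ∂Q/∂I = 0.083.
η_I = (∂Q/∂I)·(I/Q) = 0.083 × (4500/1050.595) = 0.356.
Since 0 < η < 1, this is a necessity.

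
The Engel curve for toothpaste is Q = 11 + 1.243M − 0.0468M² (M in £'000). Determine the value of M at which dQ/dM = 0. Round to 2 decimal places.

13.28

dQ/dM = 1.243 − 0.0936M.
The good is inferior where dQ/dM < 0. Setting dQ/dM = 0 gives M = 1.243 / 0.0936 = 13.28.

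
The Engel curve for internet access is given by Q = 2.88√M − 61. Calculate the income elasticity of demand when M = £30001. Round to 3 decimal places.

At M = 30001: Q = 437.839.
dQ/dM = 2.88/(2√M) = 0.00831371 at this income.
η = (dQ/dM)·(M/Q) = 0.00831371 × (30001/437.839) = 0.570.

0.570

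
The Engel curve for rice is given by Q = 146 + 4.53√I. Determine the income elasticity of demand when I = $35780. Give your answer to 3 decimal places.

0.427

At I = 35780: Q = 1002.877.
dQ/dI = 4.53/(2√I) = 0.0119742 at this income.
η = (dQ/dI)·(I/Q) = 0.0119742 × (35780/1002.877) = 0.427.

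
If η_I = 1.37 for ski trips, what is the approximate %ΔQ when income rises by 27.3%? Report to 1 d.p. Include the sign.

%ΔQ ≈ η × %ΔI = 1.37 × 27.3% = 37.4%.

37.4%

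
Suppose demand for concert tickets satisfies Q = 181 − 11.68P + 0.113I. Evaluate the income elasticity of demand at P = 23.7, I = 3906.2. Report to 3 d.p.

1.277

At P = 23.7, I = 3906.2: Q = 345.585.
Holding P constant, ∂Q/∂I = 0.113.
η_I = (∂Q/∂I)·(I/Q) = 0.113 × (3906.2/345.585) = 1.277.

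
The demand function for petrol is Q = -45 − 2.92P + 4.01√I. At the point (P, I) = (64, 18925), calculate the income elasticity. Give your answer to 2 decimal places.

0.86

At P = 64, I = 18925: Q = 319.768.
Holding P constant, ∂Q/∂I = 4.01/(2√I) = 0.0145746.
η_I = (∂Q/∂I)·(I/Q) = 0.0145746 × (18925/319.768) = 0.86.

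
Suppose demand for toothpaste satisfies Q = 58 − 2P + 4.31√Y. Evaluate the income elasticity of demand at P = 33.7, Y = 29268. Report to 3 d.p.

0.506

At P = 33.7, Y = 29268: Q = 727.950.
Holding P constant, ∂Q/∂Y = 4.31/(2√Y) = 0.0125965.
η_Y = (∂Q/∂Y)·(Y/Q) = 0.0125965 × (29268/727.950) = 0.506.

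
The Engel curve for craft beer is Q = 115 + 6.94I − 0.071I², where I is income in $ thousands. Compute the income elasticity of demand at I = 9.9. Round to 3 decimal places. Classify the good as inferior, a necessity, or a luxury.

0.310 (necessity)

At I = 9.9: Q = 176.7473.
dQ/dI = 6.94 − 0.142I = 5.53420.
η = (dQ/dI)·(I/Q) = 5.53420 × (9.9/176.7473) = 0.310.
0 < η < 1 ⇒ necessity.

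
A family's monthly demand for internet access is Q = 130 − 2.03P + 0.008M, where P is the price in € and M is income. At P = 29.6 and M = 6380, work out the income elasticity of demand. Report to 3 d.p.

0.422

At P = 29.6, M = 6380: Q = 120.952.
Holding P constant, ∂Q/∂M = 0.008.
η_M = (∂Q/∂M)·(M/Q) = 0.008 × (6380/120.952) = 0.422.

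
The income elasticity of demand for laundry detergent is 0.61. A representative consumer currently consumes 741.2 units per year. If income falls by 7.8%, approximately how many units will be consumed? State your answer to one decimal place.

705.9

%ΔQ ≈ η × %ΔI = 0.61 × (-7.8%) = -4.758%.
New Q ≈ 741.2 × (1 − 0.04758) = 705.9.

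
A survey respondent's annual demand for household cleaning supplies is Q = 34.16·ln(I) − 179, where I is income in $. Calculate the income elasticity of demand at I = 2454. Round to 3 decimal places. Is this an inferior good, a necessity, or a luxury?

0.390 (necessity)

At I = 2454: Q = 87.635.
dQ/dI = 34.16/I = 0.0139201 at this income.
η = (dQ/dI)·(I/Q) = 0.0139201 × (2454/87.635) = 0.390.
Since 0 < η < 1, the good is a necessity.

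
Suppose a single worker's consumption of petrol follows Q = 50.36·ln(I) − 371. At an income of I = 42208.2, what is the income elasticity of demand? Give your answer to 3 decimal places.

At I = 42208.2: Q = 165.353.
dQ/dI = 50.36/I = 0.00119313 at this income.
η = (dQ/dI)·(I/Q) = 0.00119313 × (42208.2/165.353) = 0.305.

0.305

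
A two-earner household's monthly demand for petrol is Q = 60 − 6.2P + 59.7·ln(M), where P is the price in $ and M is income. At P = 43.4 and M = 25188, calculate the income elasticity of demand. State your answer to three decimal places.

0.151

At P = 43.4, M = 25188: Q = 395.927.
Holding P constant, ∂Q/∂M = 59.7/M = 0.00237018.
η_M = (∂Q/∂M)·(M/Q) = 0.00237018 × (25188/395.927) = 0.151.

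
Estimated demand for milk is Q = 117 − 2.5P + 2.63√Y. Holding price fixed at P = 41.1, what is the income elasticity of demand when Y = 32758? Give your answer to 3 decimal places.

At P = 41.1, Y = 32758: Q = 490.258.
Holding P constant, ∂Q/∂Y = 2.63/(2√Y) = 0.00726553.
η_Y = (∂Q/∂Y)·(Y/Q) = 0.00726553 × (32758/490.258) = 0.485.

0.485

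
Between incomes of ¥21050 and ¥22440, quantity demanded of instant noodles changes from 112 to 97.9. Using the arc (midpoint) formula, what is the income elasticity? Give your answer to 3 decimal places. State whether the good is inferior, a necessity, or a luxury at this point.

ΔQ = 97.9 − 112 = -14.1; midpoint Q̄ = (112 + 97.9)/2 = 104.95.
ΔI = 22440 − 21050 = 1390; midpoint Ī = (21050 + 22440)/2 = 21745.
η = (ΔQ/Q̄) ÷ (ΔI/Ī) = (-14.1/104.95) ÷ (1390/21745) = -2.102.
η < 0 ⇒ inferior good.

-2.102 (inferior good)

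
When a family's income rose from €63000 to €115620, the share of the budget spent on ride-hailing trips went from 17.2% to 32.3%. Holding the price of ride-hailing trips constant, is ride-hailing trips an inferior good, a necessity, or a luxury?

luxury

The budget share rises as income rises, so η > 1.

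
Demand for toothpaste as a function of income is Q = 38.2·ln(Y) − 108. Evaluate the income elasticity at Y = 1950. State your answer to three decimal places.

0.211

At Y = 1950: Q = 181.387.
dQ/dY = 38.2/Y = 0.0195897 at this income.
η = (dQ/dY)·(Y/Q) = 0.0195897 × (1950/181.387) = 0.211.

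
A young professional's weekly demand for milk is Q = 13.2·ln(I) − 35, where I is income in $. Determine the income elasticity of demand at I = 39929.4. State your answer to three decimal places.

At I = 39929.4: Q = 104.852.
dQ/dI = 13.2/I = 0.000330583 at this income.
η = (dQ/dI)·(I/Q) = 0.000330583 × (39929.4/104.852) = 0.126.

0.126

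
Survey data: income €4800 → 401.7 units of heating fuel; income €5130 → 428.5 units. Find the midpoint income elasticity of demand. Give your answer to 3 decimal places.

ΔQ = 428.5 − 401.7 = 26.8; midpoint Q̄ = (401.7 + 428.5)/2 = 415.1.
ΔI = 5130 − 4800 = 330; midpoint Ī = (4800 + 5130)/2 = 4965.
η = (ΔQ/Q̄) ÷ (ΔI/Ī) = (26.8/415.1) ÷ (330/4965) = 0.971.

0.971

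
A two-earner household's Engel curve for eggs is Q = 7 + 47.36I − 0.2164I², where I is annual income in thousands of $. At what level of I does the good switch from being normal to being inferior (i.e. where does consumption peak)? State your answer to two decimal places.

dQ/dI = 47.36 − 0.4328I.
The good is inferior where dQ/dI < 0. Setting dQ/dI = 0 gives I = 47.36 / 0.4328 = 109.43.

109.43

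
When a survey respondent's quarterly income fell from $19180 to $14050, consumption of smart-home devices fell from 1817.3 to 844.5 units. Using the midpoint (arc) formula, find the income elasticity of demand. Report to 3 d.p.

2.367

ΔQ = 844.5 − 1817.3 = -972.8; midpoint Q̄ = (1817.3 + 844.5)/2 = 1330.9.
ΔI = 14050 − 19180 = -5130; midpoint Ī = (19180 + 14050)/2 = 16615.
η = (ΔQ/Q̄) ÷ (ΔI/Ī) = (-972.8/1330.9) ÷ (-5130/16615) = 2.367.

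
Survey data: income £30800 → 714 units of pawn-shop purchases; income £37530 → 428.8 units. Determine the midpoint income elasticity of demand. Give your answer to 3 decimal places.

ΔQ = 428.8 − 714 = -285.2; midpoint Q̄ = (714 + 428.8)/2 = 571.4.
ΔI = 37530 − 30800 = 6730; midpoint Ī = (30800 + 37530)/2 = 34165.
η = (ΔQ/Q̄) ÷ (ΔI/Ī) = (-285.2/571.4) ÷ (6730/34165) = -2.534.

-2.534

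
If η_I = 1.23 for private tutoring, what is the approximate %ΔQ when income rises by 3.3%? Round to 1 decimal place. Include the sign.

4.1%

%ΔQ ≈ η × %ΔI = 1.23 × 3.3% = 4.1%.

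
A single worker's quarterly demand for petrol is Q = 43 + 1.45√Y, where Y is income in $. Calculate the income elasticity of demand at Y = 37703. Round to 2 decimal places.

At Y = 37703: Q = 324.550.
dQ/dY = 1.45/(2√Y) = 0.00373379 at this income.
η = (dQ/dY)·(Y/Q) = 0.00373379 × (37703/324.550) = 0.43.

0.43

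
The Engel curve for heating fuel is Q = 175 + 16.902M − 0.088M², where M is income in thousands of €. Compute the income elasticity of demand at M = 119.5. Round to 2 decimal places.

At M = 119.5: Q = 938.1270.
dQ/dM = 16.902 − 0.176M = -4.13000.
η = (dQ/dM)·(M/Q) = -4.13000 × (119.5/938.1270) = -0.53.

-0.53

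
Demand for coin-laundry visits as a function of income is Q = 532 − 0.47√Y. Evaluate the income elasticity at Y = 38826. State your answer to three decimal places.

-0.105

At Y = 38826: Q = 439.390.
dQ/dY = -0.47/(2√Y) = -0.00119263 at this income.
η = (dQ/dY)·(Y/Q) = -0.00119263 × (38826/439.390) = -0.105.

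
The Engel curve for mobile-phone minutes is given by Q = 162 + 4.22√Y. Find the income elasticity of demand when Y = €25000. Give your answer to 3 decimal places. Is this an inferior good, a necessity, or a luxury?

0.402 (necessity)

At Y = 25000: Q = 829.241.
dQ/dY = 4.22/(2√Y) = 0.0133448 at this income.
η = (dQ/dY)·(Y/Q) = 0.0133448 × (25000/829.241) = 0.402.
Since 0 < η < 1, the good is a necessity.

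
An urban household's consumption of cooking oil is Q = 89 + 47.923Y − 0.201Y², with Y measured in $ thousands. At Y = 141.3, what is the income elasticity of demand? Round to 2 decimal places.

At Y = 141.3: Q = 2847.4162.
dQ/dY = 47.923 − 0.402Y = -8.87960.
η = (dQ/dY)·(Y/Q) = -8.87960 × (141.3/2847.4162) = -0.44.

-0.44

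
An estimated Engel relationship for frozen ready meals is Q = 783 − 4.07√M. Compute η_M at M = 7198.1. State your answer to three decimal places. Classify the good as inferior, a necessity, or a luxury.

At M = 7198.1: Q = 437.695.
dQ/dM = -4.07/(2√M) = -0.0239859 at this income.
η = (dQ/dM)·(M/Q) = -0.0239859 × (7198.1/437.695) = -0.394.
Since η < 0, the good is an inferior good.

-0.394 (inferior good)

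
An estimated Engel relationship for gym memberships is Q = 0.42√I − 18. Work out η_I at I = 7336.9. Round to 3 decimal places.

At I = 7336.9: Q = 17.975.
dQ/dI = 0.42/(2√I) = 0.00245168 at this income.
η = (dQ/dI)·(I/Q) = 0.00245168 × (7336.9/17.975) = 1.001.

1.001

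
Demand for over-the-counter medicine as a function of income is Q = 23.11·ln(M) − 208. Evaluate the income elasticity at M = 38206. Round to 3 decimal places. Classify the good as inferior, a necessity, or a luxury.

0.645 (necessity)

At M = 38206: Q = 35.828.
dQ/dM = 23.11/M = 0.000604879 at this income.
η = (dQ/dM)·(M/Q) = 0.000604879 × (38206/35.828) = 0.645.
Since 0 < η < 1, the good is a necessity.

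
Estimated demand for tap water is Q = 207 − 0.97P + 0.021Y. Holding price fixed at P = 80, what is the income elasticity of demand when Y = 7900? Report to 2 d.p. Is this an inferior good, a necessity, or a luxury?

At P = 80, Y = 7900: Q = 295.300.
Holding P constant, ∂Q/∂Y = 0.021.
η_Y = (∂Q/∂Y)·(Y/Q) = 0.021 × (7900/295.300) = 0.56.
Since 0 < η < 1, this is a necessity.

0.56 (necessity)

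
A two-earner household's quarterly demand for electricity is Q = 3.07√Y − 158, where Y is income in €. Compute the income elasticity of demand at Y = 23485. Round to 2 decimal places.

0.75

At Y = 23485: Q = 312.472.
dQ/dY = 3.07/(2√Y) = 0.0100164 at this income.
η = (dQ/dY)·(Y/Q) = 0.0100164 × (23485/312.472) = 0.75.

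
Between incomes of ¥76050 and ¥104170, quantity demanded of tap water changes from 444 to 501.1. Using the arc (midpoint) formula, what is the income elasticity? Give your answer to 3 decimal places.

ΔQ = 501.1 − 444 = 57.1; midpoint Q̄ = (444 + 501.1)/2 = 472.55.
ΔI = 104170 − 76050 = 28120; midpoint Ī = (76050 + 104170)/2 = 90110.
η = (ΔQ/Q̄) ÷ (ΔI/Ī) = (57.1/472.55) ÷ (28120/90110) = 0.387.

0.387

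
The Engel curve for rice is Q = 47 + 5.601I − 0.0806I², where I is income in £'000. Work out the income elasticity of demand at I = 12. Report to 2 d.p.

0.43

At I = 12: Q = 102.6056.
dQ/dI = 5.601 − 0.1612I = 3.66660.
η = (dQ/dI)·(I/Q) = 3.66660 × (12/102.6056) = 0.43.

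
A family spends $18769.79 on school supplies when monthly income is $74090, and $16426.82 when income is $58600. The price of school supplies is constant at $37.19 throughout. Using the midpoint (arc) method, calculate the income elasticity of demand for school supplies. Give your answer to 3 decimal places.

0.570

With a constant price, Q₁ = 18769.79/37.19 = 504.700 and Q₂ = 16426.82/37.19 = 441.700 (equivalently, work directly with expenditure since P cancels).
Midpoint %ΔQ = (16426.82 − 18769.79)/17598.31 = -0.13314; midpoint %ΔI = (58600 − 74090)/66345 = -0.23348.
η = -0.13314 / -0.23348 = 0.570.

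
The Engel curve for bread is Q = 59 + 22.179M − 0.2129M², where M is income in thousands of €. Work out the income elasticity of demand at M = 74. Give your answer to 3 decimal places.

At M = 74: Q = 534.4056.
dQ/dM = 22.179 − 0.4258M = -9.33020.
η = (dQ/dM)·(M/Q) = -9.33020 × (74/534.4056) = -1.292.

-1.292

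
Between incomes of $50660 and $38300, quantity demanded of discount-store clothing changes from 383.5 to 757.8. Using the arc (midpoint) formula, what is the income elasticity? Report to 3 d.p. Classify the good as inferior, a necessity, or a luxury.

ΔQ = 757.8 − 383.5 = 374.3; midpoint Q̄ = (383.5 + 757.8)/2 = 570.65.
ΔI = 38300 − 50660 = -12360; midpoint Ī = (50660 + 38300)/2 = 44480.
η = (ΔQ/Q̄) ÷ (ΔI/Ī) = (374.3/570.65) ÷ (-12360/44480) = -2.360.
η < 0 ⇒ inferior good.

-2.360 (inferior good)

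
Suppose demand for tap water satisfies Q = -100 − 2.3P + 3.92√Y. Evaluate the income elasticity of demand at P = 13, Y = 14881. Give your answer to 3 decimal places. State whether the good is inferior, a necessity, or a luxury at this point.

At P = 13, Y = 14881: Q = 348.292.
Holding P constant, ∂Q/∂Y = 3.92/(2√Y) = 0.0160672.
η_Y = (∂Q/∂Y)·(Y/Q) = 0.0160672 × (14881/348.292) = 0.686.
Since 0 < η < 1, this is a necessity.

0.686 (necessity)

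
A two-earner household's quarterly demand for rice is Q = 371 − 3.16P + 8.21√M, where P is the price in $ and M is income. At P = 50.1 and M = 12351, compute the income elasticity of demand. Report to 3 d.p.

At P = 50.1, M = 12351: Q = 1125.103.
Holding P constant, ∂Q/∂M = 8.21/(2√M) = 0.036937.
η_M = (∂Q/∂M)·(M/Q) = 0.036937 × (12351/1125.103) = 0.405.

0.405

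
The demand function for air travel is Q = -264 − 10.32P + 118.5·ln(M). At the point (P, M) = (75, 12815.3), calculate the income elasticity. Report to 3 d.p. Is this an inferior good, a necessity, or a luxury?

At P = 75, M = 12815.3: Q = 82.820.
Holding P constant, ∂Q/∂M = 118.5/M = 0.00924676.
η_M = (∂Q/∂M)·(M/Q) = 0.00924676 × (12815.3/82.820) = 1.431.
Since η > 1, this is a luxury.

1.431 (luxury)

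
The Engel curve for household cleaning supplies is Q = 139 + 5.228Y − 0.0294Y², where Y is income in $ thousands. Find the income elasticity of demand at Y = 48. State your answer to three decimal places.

0.358

At Y = 48: Q = 322.2064.
dQ/dY = 5.228 − 0.0588Y = 2.40560.
η = (dQ/dY)·(Y/Q) = 2.40560 × (48/322.2064) = 0.358.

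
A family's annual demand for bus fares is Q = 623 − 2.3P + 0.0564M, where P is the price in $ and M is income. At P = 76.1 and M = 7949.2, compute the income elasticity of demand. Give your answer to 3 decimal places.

0.500

At P = 76.1, M = 7949.2: Q = 896.305.
Holding P constant, ∂Q/∂M = 0.0564.
η_M = (∂Q/∂M)·(M/Q) = 0.0564 × (7949.2/896.305) = 0.500.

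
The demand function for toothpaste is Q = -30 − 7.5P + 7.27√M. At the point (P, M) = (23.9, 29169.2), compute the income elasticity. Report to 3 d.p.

0.601

At P = 23.9, M = 29169.2: Q = 1032.393.
Holding P constant, ∂Q/∂M = 7.27/(2√M) = 0.0212835.
η_M = (∂Q/∂M)·(M/Q) = 0.0212835 × (29169.2/1032.393) = 0.601.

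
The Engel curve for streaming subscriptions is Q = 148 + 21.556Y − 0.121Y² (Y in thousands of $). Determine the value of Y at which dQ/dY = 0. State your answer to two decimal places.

89.07

dQ/dY = 21.556 − 0.242Y.
The good is inferior where dQ/dY < 0. Setting dQ/dY = 0 gives Y = 21.556 / 0.242 = 89.07.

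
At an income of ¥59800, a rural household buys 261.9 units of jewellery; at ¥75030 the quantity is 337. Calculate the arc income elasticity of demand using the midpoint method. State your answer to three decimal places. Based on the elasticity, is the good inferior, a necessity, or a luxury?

1.110 (luxury)

ΔQ = 337 − 261.9 = 75.1; midpoint Q̄ = (261.9 + 337)/2 = 299.45.
ΔI = 75030 − 59800 = 15230; midpoint Ī = (59800 + 75030)/2 = 67415.
η = (ΔQ/Q̄) ÷ (ΔI/Ī) = (75.1/299.45) ÷ (15230/67415) = 1.110.
η > 1 ⇒ luxury.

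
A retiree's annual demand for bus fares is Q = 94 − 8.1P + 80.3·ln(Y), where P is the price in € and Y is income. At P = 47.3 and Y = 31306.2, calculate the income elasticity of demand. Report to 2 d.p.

0.15

At P = 47.3, Y = 31306.2: Q = 542.101.
Holding P constant, ∂Q/∂Y = 80.3/Y = 0.00256499.
η_Y = (∂Q/∂Y)·(Y/Q) = 0.00256499 × (31306.2/542.101) = 0.15.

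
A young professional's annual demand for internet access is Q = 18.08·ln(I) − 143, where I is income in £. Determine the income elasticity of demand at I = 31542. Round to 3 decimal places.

At I = 31542: Q = 44.292.
dQ/dI = 18.08/I = 0.000573204 at this income.
η = (dQ/dI)·(I/Q) = 0.000573204 × (31542/44.292) = 0.408.

0.408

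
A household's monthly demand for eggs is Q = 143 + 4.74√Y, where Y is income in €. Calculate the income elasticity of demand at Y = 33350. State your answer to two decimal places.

0.43

At Y = 33350: Q = 1008.618.
dQ/dY = 4.74/(2√Y) = 0.0129778 at this income.
η = (dQ/dY)·(Y/Q) = 0.0129778 × (33350/1008.618) = 0.43.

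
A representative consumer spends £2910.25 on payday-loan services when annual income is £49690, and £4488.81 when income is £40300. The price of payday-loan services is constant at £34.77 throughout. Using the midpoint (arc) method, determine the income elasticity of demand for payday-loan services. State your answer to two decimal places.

-2.04

With a constant price, Q₁ = 2910.25/34.77 = 83.700 and Q₂ = 4488.81/34.77 = 129.100 (equivalently, work directly with expenditure since P cancels).
Midpoint %ΔQ = (4488.81 − 2910.25)/3699.53 = 0.42669; midpoint %ΔI = (40300 − 49690)/44995 = -0.20869.
η = 0.42669 / -0.20869 = -2.04.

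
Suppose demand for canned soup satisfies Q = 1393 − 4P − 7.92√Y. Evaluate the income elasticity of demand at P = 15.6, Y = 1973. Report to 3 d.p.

-0.180

At P = 15.6, Y = 1973: Q = 978.806.
Holding P constant, ∂Q/∂Y = -7.92/(2√Y) = -0.0891521.
η_Y = (∂Q/∂Y)·(Y/Q) = -0.0891521 × (1973/978.806) = -0.180.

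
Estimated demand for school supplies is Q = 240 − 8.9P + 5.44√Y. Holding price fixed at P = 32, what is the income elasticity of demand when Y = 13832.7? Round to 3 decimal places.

0.538

At P = 32, Y = 13832.7: Q = 595.012.
Holding P constant, ∂Q/∂Y = 5.44/(2√Y) = 0.0231268.
η_Y = (∂Q/∂Y)·(Y/Q) = 0.0231268 × (13832.7/595.012) = 0.538.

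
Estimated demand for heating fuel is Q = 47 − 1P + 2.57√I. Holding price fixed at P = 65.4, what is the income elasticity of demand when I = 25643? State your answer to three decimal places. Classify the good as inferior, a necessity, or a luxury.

At P = 65.4, I = 25643: Q = 393.145.
Holding P constant, ∂Q/∂I = 2.57/(2√I) = 0.00802451.
η_I = (∂Q/∂I)·(I/Q) = 0.00802451 × (25643/393.145) = 0.523.
Since 0 < η < 1, this is a necessity.

0.523 (necessity)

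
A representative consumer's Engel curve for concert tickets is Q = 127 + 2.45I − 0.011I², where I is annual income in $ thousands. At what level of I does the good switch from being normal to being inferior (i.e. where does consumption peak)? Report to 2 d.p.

dQ/dI = 2.45 − 0.022I.
The good is inferior where dQ/dI < 0. Setting dQ/dI = 0 gives I = 2.45 / 0.022 = 111.36.

111.36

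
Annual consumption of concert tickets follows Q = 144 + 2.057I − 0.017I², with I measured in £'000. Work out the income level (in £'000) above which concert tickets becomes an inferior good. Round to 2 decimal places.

60.50

dQ/dI = 2.057 − 0.034I.
The good is inferior where dQ/dI < 0. Setting dQ/dI = 0 gives I = 2.057 / 0.034 = 60.50.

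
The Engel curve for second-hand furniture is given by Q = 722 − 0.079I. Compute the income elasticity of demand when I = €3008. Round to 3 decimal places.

At I = 3008: Q = 484.368.
dQ/dI = −0.079.
η = (dQ/dI)·(I/Q) = -0.079 × (3008/484.368) = -0.491.

-0.491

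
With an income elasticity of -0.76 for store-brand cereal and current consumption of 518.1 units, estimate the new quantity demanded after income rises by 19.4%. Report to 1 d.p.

441.7

%ΔQ ≈ η × %ΔI = -0.76 × 19.4% = -14.744%.
New Q ≈ 518.1 × (1 − 0.14744) = 441.7.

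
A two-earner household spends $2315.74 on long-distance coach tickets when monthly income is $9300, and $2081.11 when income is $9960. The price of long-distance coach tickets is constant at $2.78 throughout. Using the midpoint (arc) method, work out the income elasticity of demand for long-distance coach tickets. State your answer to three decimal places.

-1.557

With a constant price, Q₁ = 2315.74/2.78 = 833.000 and Q₂ = 2081.11/2.78 = 748.601 (equivalently, work directly with expenditure since P cancels).
Midpoint %ΔQ = (2081.11 − 2315.74)/2198.43 = -0.10673; midpoint %ΔI = (9960 − 9300)/9630 = 0.06854.
η = -0.10673 / 0.06854 = -1.557.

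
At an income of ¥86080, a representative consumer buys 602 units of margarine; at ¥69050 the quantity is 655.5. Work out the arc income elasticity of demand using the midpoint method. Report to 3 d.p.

-0.388

ΔQ = 655.5 − 602 = 53.5; midpoint Q̄ = (602 + 655.5)/2 = 628.75.
ΔI = 69050 − 86080 = -17030; midpoint Ī = (86080 + 69050)/2 = 77565.
η = (ΔQ/Q̄) ÷ (ΔI/Ī) = (53.5/628.75) ÷ (-17030/77565) = -0.388.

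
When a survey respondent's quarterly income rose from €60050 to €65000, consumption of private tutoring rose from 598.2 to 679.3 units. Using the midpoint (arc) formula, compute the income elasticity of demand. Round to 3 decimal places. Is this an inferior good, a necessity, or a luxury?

ΔQ = 679.3 − 598.2 = 81.1; midpoint Q̄ = (598.2 + 679.3)/2 = 638.75.
ΔI = 65000 − 60050 = 4950; midpoint Ī = (60050 + 65000)/2 = 62525.
η = (ΔQ/Q̄) ÷ (ΔI/Ī) = (81.1/638.75) ÷ (4950/62525) = 1.604.
η > 1 ⇒ luxury.

1.604 (luxury)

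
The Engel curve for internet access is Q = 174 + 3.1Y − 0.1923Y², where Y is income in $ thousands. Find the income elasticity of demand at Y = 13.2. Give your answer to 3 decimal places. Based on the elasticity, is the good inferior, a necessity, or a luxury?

At Y = 13.2: Q = 181.4136.
dQ/dY = 3.1 − 0.3846Y = -1.97672.
η = (dQ/dY)·(Y/Q) = -1.97672 × (13.2/181.4136) = -0.144.
η < 0 ⇒ inferior good.

-0.144 (inferior good)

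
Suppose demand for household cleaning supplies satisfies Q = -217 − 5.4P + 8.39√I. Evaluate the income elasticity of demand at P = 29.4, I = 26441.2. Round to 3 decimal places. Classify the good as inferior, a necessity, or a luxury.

0.690 (necessity)

At P = 29.4, I = 26441.2: Q = 988.517.
Holding P constant, ∂Q/∂I = 8.39/(2√I) = 0.0257983.
η_I = (∂Q/∂I)·(I/Q) = 0.0257983 × (26441.2/988.517) = 0.690.
Since 0 < η < 1, this is a necessity.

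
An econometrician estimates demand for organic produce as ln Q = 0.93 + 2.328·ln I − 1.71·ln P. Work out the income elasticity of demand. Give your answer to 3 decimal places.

In a log-linear demand, the coefficient on ln I is the income elasticity.
So η = 2.328.

2.328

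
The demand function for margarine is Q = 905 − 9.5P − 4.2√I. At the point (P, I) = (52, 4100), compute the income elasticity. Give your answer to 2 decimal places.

-0.95

At P = 52, I = 4100: Q = 142.069.
Holding P constant, ∂Q/∂I = -4.2/(2√I) = -0.0327965.
η_I = (∂Q/∂I)·(I/Q) = -0.0327965 × (4100/142.069) = -0.95.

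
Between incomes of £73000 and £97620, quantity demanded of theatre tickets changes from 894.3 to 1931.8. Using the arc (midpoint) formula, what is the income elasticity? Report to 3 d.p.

2.544

ΔQ = 1931.8 − 894.3 = 1037.5; midpoint Q̄ = (894.3 + 1931.8)/2 = 1413.05.
ΔI = 97620 − 73000 = 24620; midpoint Ī = (73000 + 97620)/2 = 85310.
η = (ΔQ/Q̄) ÷ (ΔI/Ī) = (1037.5/1413.05) ÷ (24620/85310) = 2.544.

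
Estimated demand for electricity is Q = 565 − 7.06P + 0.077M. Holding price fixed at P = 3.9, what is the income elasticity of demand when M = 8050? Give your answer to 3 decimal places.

At P = 3.9, M = 8050: Q = 1157.316.
Holding P constant, ∂Q/∂M = 0.077.
η_M = (∂Q/∂M)·(M/Q) = 0.077 × (8050/1157.316) = 0.536.

0.536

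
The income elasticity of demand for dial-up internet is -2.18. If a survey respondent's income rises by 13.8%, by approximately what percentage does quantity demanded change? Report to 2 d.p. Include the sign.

%ΔQ ≈ η × %ΔI = -2.18 × 13.8% = -30.08%.

-30.08%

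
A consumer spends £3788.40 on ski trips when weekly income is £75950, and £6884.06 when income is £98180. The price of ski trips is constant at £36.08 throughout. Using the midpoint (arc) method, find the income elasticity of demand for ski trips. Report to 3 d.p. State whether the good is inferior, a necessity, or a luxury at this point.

2.272 (luxury)

With a constant price, Q₁ = 3788.40/36.08 = 105.000 and Q₂ = 6884.06/36.08 = 190.800 (equivalently, work directly with expenditure since P cancels).
Midpoint %ΔQ = (6884.06 − 3788.40)/5336.23 = 0.58012; midpoint %ΔI = (98180 − 75950)/87065 = 0.25533.
η = 0.58012 / 0.25533 = 2.272.
η > 1 ⇒ luxury.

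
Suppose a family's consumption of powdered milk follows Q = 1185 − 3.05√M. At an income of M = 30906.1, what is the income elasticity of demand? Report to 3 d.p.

At M = 30906.1: Q = 648.806.
dQ/dM = -3.05/(2√M) = -0.00867457 at this income.
η = (dQ/dM)·(M/Q) = -0.00867457 × (30906.1/648.806) = -0.413.

-0.413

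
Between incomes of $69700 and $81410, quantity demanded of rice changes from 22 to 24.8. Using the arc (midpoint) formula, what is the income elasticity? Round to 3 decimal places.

0.772

ΔQ = 24.8 − 22 = 2.8; midpoint Q̄ = (22 + 24.8)/2 = 23.4.
ΔI = 81410 − 69700 = 11710; midpoint Ī = (69700 + 81410)/2 = 75555.
η = (ΔQ/Q̄) ÷ (ΔI/Ī) = (2.8/23.4) ÷ (11710/75555) = 0.772.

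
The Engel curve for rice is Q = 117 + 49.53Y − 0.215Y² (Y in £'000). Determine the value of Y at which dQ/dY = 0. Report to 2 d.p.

dQ/dY = 49.53 − 0.43Y.
The good is inferior where dQ/dY < 0. Setting dQ/dY = 0 gives Y = 49.53 / 0.43 = 115.19.

115.19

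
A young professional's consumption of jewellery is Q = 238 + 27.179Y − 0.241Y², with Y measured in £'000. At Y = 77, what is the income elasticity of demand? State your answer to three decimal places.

At Y = 77: Q = 901.8940.
dQ/dY = 27.179 − 0.482Y = -9.93500.
η = (dQ/dY)·(Y/Q) = -9.93500 × (77/901.8940) = -0.848.

-0.848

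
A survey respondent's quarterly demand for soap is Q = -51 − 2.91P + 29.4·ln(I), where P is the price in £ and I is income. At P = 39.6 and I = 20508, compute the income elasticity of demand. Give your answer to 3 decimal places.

At P = 39.6, I = 20508: Q = 125.664.
Holding P constant, ∂Q/∂I = 29.4/I = 0.00143359.
η_I = (∂Q/∂I)·(I/Q) = 0.00143359 × (20508/125.664) = 0.234.

0.234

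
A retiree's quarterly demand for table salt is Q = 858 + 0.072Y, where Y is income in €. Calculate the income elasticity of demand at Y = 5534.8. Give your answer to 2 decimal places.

At Y = 5534.8: Q = 1256.506.
dQ/dY = 0.072.
η = (dQ/dY)·(Y/Q) = 0.072 × (5534.8/1256.506) = 0.32.

0.32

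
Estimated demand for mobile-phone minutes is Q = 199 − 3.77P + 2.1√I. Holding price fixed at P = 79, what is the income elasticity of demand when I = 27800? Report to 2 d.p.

0.70

At P = 79, I = 27800: Q = 251.310.
Holding P constant, ∂Q/∂I = 2.1/(2√I) = 0.00629748.
η_I = (∂Q/∂I)·(I/Q) = 0.00629748 × (27800/251.310) = 0.70.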